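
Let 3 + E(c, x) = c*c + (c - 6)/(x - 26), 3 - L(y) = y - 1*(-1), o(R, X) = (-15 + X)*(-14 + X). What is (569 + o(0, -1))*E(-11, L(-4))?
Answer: 1922993/20 ≈ 96150.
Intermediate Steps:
L(y) = 2 - y (L(y) = 3 - (y - 1*(-1)) = 3 - (y + 1) = 3 - (1 + y) = 3 + (-1 - y) = 2 - y)
E(c, x) = -3 + c² + (-6 + c)/(-26 + x) (E(c, x) = -3 + (c*c + (c - 6)/(x - 26)) = -3 + (c² + (-6 + c)/(-26 + x)) = -3 + c² + (-6 + c)/(-26 + x))
(569 + o(0, -1))*E(-11, L(-4)) = (569 + (210 + (-1)² - 29*(-1)))*((72 - 11 - 26*(-11)² - 3*(2 - 1*(-4)) + (2 - 1*(-4))*(-11)²)/(-26 + (2 - 1*(-4)))) = (569 + (210 + 1 + 29))*((72 - 11 - 26*121 - 3*(2 + 4) + (2 + 4)*121)/(-26 + (2 + 4))) = (569 + 240)*((72 - 11 - 3146 - 3*6 + 6*121)/(-26 + 6)) = 809*((72 - 11 - 3146 - 18 + 726)/(-20)) = 809*(-1/20*(-2377)) = 809*(2377/20) = 1922993/20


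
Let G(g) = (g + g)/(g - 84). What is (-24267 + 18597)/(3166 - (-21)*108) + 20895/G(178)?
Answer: 2667765975/483626 ≈ 5516.2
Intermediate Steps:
G(g) = 2*g/(-84 + g) (G(g) = (2*g)/(-84 + g) = 2*g/(-84 + g))
(-24267 + 18597)/(3166 - (-21)*108) + 20895/G(178) = (-24267 + 18597)/(3166 - (-21)*108) + 20895/((2*178/(-84 + 178))) = -5670/(3166 - 1*(-2268)) + 20895/((2*178/94)) = -5670/(3166 + 2268) + 20895/((2*178*(1/94))) = -5670/5434 + 20895/(178/47) = -5670*1/5434 + 20895*(47/178) = -2835/2717 + 982065/178 = 2667765975/483626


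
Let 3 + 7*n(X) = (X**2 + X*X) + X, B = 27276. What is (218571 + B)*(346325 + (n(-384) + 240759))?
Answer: 154676852673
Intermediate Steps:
n(X) = -3/7 + X/7 + 2*X**2/7 (n(X) = -3/7 + ((X**2 + X*X) + X)/7 = -3/7 + ((X**2 + X**2) + X)/7 = -3/7 + (2*X**2 + X)/7 = -3/7 + (X + 2*X**2)/7 = -3/7 + (X/7 + 2*X**2/7) = -3/7 + X/7 + 2*X**2/7)
(218571 + B)*(346325 + (n(-384) + 240759)) = (218571 + 27276)*(346325 + ((-3/7 + (1/7)*(-384) + (2/7)*(-384)**2) + 240759)) = 245847*(346325 + ((-3/7 - 384/7 + (2/7)*147456) + 240759)) = 245847*(346325 + ((-3/7 - 384/7 + 294912/7) + 240759)) = 245847*(346325 + (42075 + 240759)) = 245847*(346325 + 282834) = 245847*629159 = 154676852673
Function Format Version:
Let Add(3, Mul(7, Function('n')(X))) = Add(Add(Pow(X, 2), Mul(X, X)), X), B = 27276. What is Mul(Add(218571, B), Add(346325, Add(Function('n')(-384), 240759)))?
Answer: 154676852673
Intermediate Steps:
Function('n')(X) = Add(Rational(-3, 7), Mul(Rational(1, 7), X), Mul(Rational(2, 7), Pow(X, 2))) (Function('n')(X) = Add(Rational(-3, 7), Mul(Rational(1, 7), Add(Add(Pow(X, 2), Mul(X, X)), X))) = Add(Rational(-3, 7), Mul(Rational(1, 7), Add(Add(Pow(X, 2), Pow(X, 2)), X))) = Add(Rational(-3, 7), Mul(Rational(1, 7), Add(Mul(2, Pow(X, 2)), X))) = Add(Rational(-3, 7), Mul(Rational(1, 7), Add(X, Mul(2, Pow(X, 2))))) = Add(Rational(-3, 7), Add(Mul(Rational(1, 7), X), Mul(Rational(2, 7), Pow(X, 2)))) = Add(Rational(-3, 7), Mul(Rational(1, 7), X), Mul(Rational(2, 7), Pow(X, 2))))
Mul(Add(218571, B), Add(346325, Add(Function('n')(-384), 240759))) = Mul(Add(218571, 27276), Add(346325, Add(Add(Rational(-3, 7), Mul(Rational(1, 7), -384), Mul(Rational(2, 7), Pow(-384, 2))), 240759))) = Mul(245847, Add(346325, Add(Add(Rational(-3, 7), Rational(-384, 7), Mul(Rational(2, 7), 147456)), 240759))) = Mul(245847, Add(346325, Add(Add(Rational(-3, 7), Rational(-384, 7), Rational(294912, 7)), 240759))) = Mul(245847, Add(346325, Add(42075, 240759))) = Mul(245847, Add(346325, 282834)) = Mul(245847, 629159) = 154676852673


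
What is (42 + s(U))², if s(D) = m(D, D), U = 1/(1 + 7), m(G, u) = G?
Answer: 113569/64 ≈ 1774.5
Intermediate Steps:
U = ⅛ (U = 1/8 = ⅛ ≈ 0.12500)
s(D) = D
(42 + s(U))² = (42 + ⅛)² = (337/8)² = 113569/64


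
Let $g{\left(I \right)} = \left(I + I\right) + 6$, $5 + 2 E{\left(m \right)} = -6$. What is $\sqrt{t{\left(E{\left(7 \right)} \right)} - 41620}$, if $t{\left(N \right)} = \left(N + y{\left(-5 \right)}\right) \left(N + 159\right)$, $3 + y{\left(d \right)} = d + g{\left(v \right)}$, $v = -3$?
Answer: $\frac{i \sqrt{174769}}{2} \approx 209.03 i$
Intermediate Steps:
$E{\left(m \right)} = - \frac{11}{2}$ ($E{\left(m \right)} = - \frac{5}{2} + \frac{1}{2} \left(-6\right) = - \frac{5}{2} - 3 = - \frac{11}{2}$)
$g{\left(I \right)} = 6 + 2 I$ ($g{\left(I \right)} = 2 I + 6 = 6 + 2 I$)
$y{\left(d \right)} = -3 + d$ ($y{\left(d \right)} = -3 + \left(d + \left(6 + 2 \left(-3\right)\right)\right) = -3 + \left(d + \left(6 - 6\right)\right) = -3 + \left(d + 0\right) = -3 + d$)
$t{\left(N \right)} = \left(-8 + N\right) \left(159 + N\right)$ ($t{\left(N \right)} = \left(N - 8\right) \left(N + 159\right) = \left(N - 8\right) \left(159 + N\right) = \left(-8 + N\right) \left(159 + N\right)$)
$\sqrt{t{\left(E{\left(7 \right)} \right)} - 41620} = \sqrt{\left(-1272 + \left(- \frac{11}{2}\right)^{2} + 151 \left(- \frac{11}{2}\right)\right) - 41620} = \sqrt{\left(-1272 + \frac{121}{4} - \frac{1661}{2}\right) - 41620} = \sqrt{- \frac{8289}{4} - 41620} = \sqrt{- \frac{174769}{4}} = \frac{i \sqrt{174769}}{2}$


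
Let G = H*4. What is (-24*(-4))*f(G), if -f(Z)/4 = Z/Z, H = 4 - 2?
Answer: -384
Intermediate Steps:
H = 2
G = 8 (G = 2*4 = 8)
f(Z) = -4 (f(Z) = -4*Z/Z = -4*1 = -4)
(-24*(-4))*f(G) = -24*(-4)*(-4) = 96*(-4) = -384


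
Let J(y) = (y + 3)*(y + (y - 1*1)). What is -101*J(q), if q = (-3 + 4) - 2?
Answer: 606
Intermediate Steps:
q = -1 (q = 1 - 2 = -1)
J(y) = (-1 + 2*y)*(3 + y) (J(y) = (3 + y)*(y + (y - 1)) = (3 + y)*(y + (-1 + y)) = (3 + y)*(-1 + 2*y) = (-1 + 2*y)*(3 + y))
-101*J(q) = -101*(-3 + 2*(-1)² + 5*(-1)) = -101*(-3 + 2*1 - 5) = -101*(-3 + 2 - 5) = -101*(-6) = 606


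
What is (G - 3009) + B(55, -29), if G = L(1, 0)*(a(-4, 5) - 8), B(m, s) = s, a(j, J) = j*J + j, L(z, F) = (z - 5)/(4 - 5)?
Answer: -3166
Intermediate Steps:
L(z, F) = 5 - z (L(z, F) = (-5 + z)/(-1) = (-5 + z)*(-1) = 5 - z)
a(j, J) = j + J*j (a(j, J) = J*j + j = j + J*j)
G = -128 (G = (5 - 1*1)*(-4*(1 + 5) - 8) = (5 - 1)*(-4*6 - 8) = 4*(-24 - 8) = 4*(-32) = -128)
(G - 3009) + B(55, -29) = (-128 - 3009) - 29 = -3137 - 29 = -3166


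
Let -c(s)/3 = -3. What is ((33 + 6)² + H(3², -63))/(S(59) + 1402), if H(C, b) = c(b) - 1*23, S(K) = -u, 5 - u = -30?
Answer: 1507/1367 ≈ 1.1024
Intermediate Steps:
u = 35 (u = 5 - 1*(-30) = 5 + 30 = 35)
S(K) = -35 (S(K) = -1*35 = -35)
c(s) = 9 (c(s) = -3*(-3) = 9)
H(C, b) = -14 (H(C, b) = 9 - 1*23 = 9 - 23 = -14)
((33 + 6)² + H(3², -63))/(S(59) + 1402) = ((33 + 6)² - 14)/(-35 + 1402) = (39² - 14)/1367 = (1521 - 14)*(1/1367) = 1507*(1/1367) = 1507/1367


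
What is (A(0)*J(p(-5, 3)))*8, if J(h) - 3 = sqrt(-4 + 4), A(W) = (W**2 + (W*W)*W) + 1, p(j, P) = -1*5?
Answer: 24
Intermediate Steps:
p(j, P) = -5
A(W) = 1 + W**2 + W**3 (A(W) = (W**2 + W**2*W) + 1 = (W**2 + W**3) + 1 = 1 + W**2 + W**3)
J(h) = 3 (J(h) = 3 + sqrt(-4 + 4) = 3 + sqrt(0) = 3 + 0 = 3)
(A(0)*J(p(-5, 3)))*8 = ((1 + 0**2 + 0**3)*3)*8 = ((1 + 0 + 0)*3)*8 = (1*3)*8 = 3*8 = 24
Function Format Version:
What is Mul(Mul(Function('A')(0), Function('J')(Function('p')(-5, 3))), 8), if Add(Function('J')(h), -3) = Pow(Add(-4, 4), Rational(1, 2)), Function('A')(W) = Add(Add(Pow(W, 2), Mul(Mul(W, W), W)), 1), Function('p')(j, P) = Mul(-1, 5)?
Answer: 24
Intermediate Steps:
Function('p')(j, P) = -5
Function('A')(W) = Add(1, Pow(W, 2), Pow(W, 3)) (Function('A')(W) = Add(Add(Pow(W, 2), Mul(Pow(W, 2), W)), 1) = Add(Add(Pow(W, 2), Pow(W, 3)), 1) = Add(1, Pow(W, 2), Pow(W, 3)))
Function('J')(h) = 3 (Function('J')(h) = Add(3, Pow(Add(-4, 4), Rational(1, 2))) = Add(3, Pow(0, Rational(1, 2))) = Add(3, 0) = 3)
Mul(Mul(Function('A')(0), Function('J')(Function('p')(-5, 3))), 8) = Mul(Mul(Add(1, Pow(0, 2), Pow(0, 3)), 3), 8) = Mul(Mul(Add(1, 0, 0), 3), 8) = Mul(Mul(1, 3), 8) = Mul(3, 8) = 24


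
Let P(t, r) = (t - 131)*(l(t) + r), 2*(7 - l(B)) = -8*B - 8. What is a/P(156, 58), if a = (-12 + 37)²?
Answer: 25/693 ≈ 0.036075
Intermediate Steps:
l(B) = 11 + 4*B (l(B) = 7 - (-8*B - 8)/2 = 7 - (-8 - 8*B)/2 = 7 + (4 + 4*B) = 11 + 4*B)
P(t, r) = (-131 + t)*(11 + r + 4*t) (P(t, r) = (t - 131)*((11 + 4*t) + r) = (-131 + t)*(11 + r + 4*t))
a = 625 (a = 25² = 625)
a/P(156, 58) = 625/(-1441 - 513*156 - 131*58 + 4*156² + 58*156) = 625/(-1441 - 80028 - 7598 + 4*24336 + 9048) = 625/(-1441 - 80028 - 7598 + 97344 + 9048) = 625/17325 = 625*(1/17325) = 25/693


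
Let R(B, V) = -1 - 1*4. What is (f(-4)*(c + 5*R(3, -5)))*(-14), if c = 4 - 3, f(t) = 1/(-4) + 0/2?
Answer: -84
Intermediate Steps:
f(t) = -¼ (f(t) = 1*(-¼) + 0*(½) = -¼ + 0 = -¼)
c = 1
R(B, V) = -5 (R(B, V) = -1 - 4 = -5)
(f(-4)*(c + 5*R(3, -5)))*(-14) = -(1 + 5*(-5))/4*(-14) = -(1 - 25)/4*(-14) = -¼*(-24)*(-14) = 6*(-14) = -84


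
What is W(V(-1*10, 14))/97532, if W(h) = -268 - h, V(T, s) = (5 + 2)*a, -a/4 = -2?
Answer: -81/24383 ≈ -0.0033220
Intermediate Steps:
a = 8 (a = -4*(-2) = 8)
V(T, s) = 56 (V(T, s) = (5 + 2)*8 = 7*8 = 56)
W(V(-1*10, 14))/97532 = (-268 - 1*56)/97532 = (-268 - 56)*(1/97532) = -324*1/97532 = -81/24383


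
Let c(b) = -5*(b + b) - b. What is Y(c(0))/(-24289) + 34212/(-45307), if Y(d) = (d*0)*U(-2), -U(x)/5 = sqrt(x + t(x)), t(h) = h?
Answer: -34212/45307 ≈ -0.75512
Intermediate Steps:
U(x) = -5*sqrt(2)*sqrt(x) (U(x) = -5*sqrt(x + x) = -5*sqrt(2)*sqrt(x))
c(b) = -11*b (c(b) = -10*b - b = -11*b)
Y(d) = 0 (Y(d) = (d*0)*(-5*sqrt(2)*sqrt(-2)) = 0*(-5*sqrt(2)*I*sqrt(2)) = 0*(-10*I) = 0)
Y(c(0))/(-24289) + 34212/(-45307) = 0/(-24289) + 34212/(-45307) = 0*(-1/24289) + 34212*(-1/45307) = 0 - 34212/45307 = -34212/45307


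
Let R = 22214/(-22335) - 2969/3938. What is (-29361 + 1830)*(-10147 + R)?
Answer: 8191716076710789/29318410 ≈ 2.7941e+8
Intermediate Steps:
R = -153791347/87955230 (R = 22214*(-1/22335) - 2969*1/3938 = -22214/22335 - 2969/3938 = -153791347/87955230 ≈ -1.7485)
(-29361 + 1830)*(-10147 + R) = (-29361 + 1830)*(-10147 - 153791347/87955230) = -27531*(-892635510157/87955230) = 8191716076710789/29318410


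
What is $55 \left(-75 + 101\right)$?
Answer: $1430$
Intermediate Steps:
$55 \left(-75 + 101\right) = 55 \cdot 26 = 1430$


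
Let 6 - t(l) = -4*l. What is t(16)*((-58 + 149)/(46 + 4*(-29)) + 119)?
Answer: 8239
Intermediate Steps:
t(l) = 6 + 4*l (t(l) = 6 - (-4)*l = 6 + 4*l)
t(16)*((-58 + 149)/(46 + 4*(-29)) + 119) = (6 + 4*16)*((-58 + 149)/(46 + 4*(-29)) + 119) = (6 + 64)*(91/(46 - 116) + 119) = 70*(91/(-70) + 119) = 70*(91*(-1/70) + 119) = 70*(-13/10 + 119) = 70*(1177/10) = 8239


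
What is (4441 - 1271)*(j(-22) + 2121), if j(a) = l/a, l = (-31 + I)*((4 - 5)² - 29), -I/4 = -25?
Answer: 77021490/11 ≈ 7.0020e+6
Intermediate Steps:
I = 100 (I = -4*(-25) = 100)
l = -1932 (l = (-31 + 100)*((4 - 5)² - 29) = 69*((-1)² - 29) = 69*(1 - 29) = 69*(-28) = -1932)
j(a) = -1932/a
(4441 - 1271)*(j(-22) + 2121) = (4441 - 1271)*(-1932/(-22) + 2121) = 3170*(-1932*(-1/22) + 2121) = 3170*(966/11 + 2121) = 3170*(24297/11) = 77021490/11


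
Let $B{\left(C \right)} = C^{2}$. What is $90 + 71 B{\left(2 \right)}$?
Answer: $374$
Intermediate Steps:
$90 + 71 B{\left(2 \right)} = 90 + 71 \cdot 2^{2} = 90 + 71 \cdot 4 = 90 + 284 = 374$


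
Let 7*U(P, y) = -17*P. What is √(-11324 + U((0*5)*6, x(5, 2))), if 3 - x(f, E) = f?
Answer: 2*I*√2831 ≈ 106.41*I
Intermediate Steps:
x(f, E) = 3 - f
U(P, y) = -17*P/7 (U(P, y) = (-17*P)/7 = -17*P/7)
√(-11324 + U((0*5)*6, x(5, 2))) = √(-11324 - 17*0*5*6/7) = √(-11324 - 0*6) = √(-11324 - 17/7*0) = √(-11324 + 0) = √(-11324) = 2*I*√2831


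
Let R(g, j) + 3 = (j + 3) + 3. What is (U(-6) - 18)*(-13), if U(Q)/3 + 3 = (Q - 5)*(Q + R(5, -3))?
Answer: -2223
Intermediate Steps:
R(g, j) = 3 + j (R(g, j) = -3 + ((j + 3) + 3) = -3 + ((3 + j) + 3) = -3 + (6 + j) = 3 + j)
U(Q) = -9 + 3*Q*(-5 + Q) (U(Q) = -9 + 3*((Q - 5)*(Q + (3 - 3))) = -9 + 3*((-5 + Q)*(Q + 0)) = -9 + 3*((-5 + Q)*Q) = -9 + 3*(Q*(-5 + Q)) = -9 + 3*Q*(-5 + Q))
(U(-6) - 18)*(-13) = ((-9 - 15*(-6) + 3*(-6)²) - 18)*(-13) = ((-9 + 90 + 3*36) - 18)*(-13) = ((-9 + 90 + 108) - 18)*(-13) = (189 - 18)*(-13) = 171*(-13) = -2223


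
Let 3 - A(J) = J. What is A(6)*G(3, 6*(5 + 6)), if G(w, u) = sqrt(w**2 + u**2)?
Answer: -9*sqrt(485) ≈ -198.20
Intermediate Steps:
G(w, u) = sqrt(u**2 + w**2)
A(J) = 3 - J
A(6)*G(3, 6*(5 + 6)) = (3 - 1*6)*sqrt((6*(5 + 6))**2 + 3**2) = (3 - 6)*sqrt((6*11)**2 + 9) = -3*sqrt(66**2 + 9) = -3*sqrt(4356 + 9) = -9*sqrt(485)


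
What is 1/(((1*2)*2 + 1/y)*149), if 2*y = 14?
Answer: 7/4321 ≈ 0.0016200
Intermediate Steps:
y = 7 (y = (½)*14 = 7)
1/(((1*2)*2 + 1/y)*149) = 1/(((1*2)*2 + 1/7)*149) = 1/((2*2 + ⅐)*149) = 1/((4 + ⅐)*149) = 1/((29/7)*149) = 1/(4321/7) = 7/4321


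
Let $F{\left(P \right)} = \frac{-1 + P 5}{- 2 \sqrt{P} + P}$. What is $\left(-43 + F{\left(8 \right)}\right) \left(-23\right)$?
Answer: $\frac{3059}{4} - \frac{897 \sqrt{2}}{8} \approx 606.18$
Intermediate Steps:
$F{\left(P \right)} = \frac{-1 + 5 P}{P - 2 \sqrt{P}}$
$\left(-43 + F{\left(8 \right)}\right) \left(-23\right) = \left(-43 + \frac{1 - 40}{\left(-1\right) 8 + 2 \sqrt{8}}\right) \left(-23\right) = \left(-43 + \frac{1 - 40}{-8 + 2 \cdot 2 \sqrt{2}}\right) \left(-23\right) = \left(-43 + \frac{1}{-8 + 4 \sqrt{2}} \left(-39\right)\right) \left(-23\right) = \left(-43 - \frac{39}{-8 + 4 \sqrt{2}}\right) \left(-23\right) = 989 + \frac{897}{-8 + 4 \sqrt{2}}$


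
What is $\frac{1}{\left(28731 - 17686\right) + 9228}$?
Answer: $\frac{1}{20273} \approx 4.9327 \cdot 10^{-5}$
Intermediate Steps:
$\frac{1}{\left(28731 - 17686\right) + 9228} = \frac{1}{11045 + 9228} = \frac{1}{20273}$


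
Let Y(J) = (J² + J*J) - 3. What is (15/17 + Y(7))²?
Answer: 2656900/289 ≈ 9193.4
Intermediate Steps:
Y(J) = -3 + 2*J² (Y(J) = (J² + J²) - 3 = 2*J² - 3 = -3 + 2*J²)
(15/17 + Y(7))² = (15/17 + (-3 + 2*7²))² = (15*(1/17) + (-3 + 2*49))² = (15/17 + (-3 + 98))² = (15/17 + 95)² = (1630/17)² = 2656900/289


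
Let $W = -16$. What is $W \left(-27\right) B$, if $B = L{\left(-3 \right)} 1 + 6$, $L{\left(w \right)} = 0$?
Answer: $2592$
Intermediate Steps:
$B = 6$ ($B = 0 \cdot 1 + 6 = 0 + 6 = 6$)
$W \left(-27\right) B = \left(-16\right) \left(-27\right) 6 = 432 \cdot 6 = 2592$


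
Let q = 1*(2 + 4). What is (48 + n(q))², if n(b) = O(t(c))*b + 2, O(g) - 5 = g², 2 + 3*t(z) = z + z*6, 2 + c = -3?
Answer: 8868484/9 ≈ 9.8539e+5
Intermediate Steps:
c = -5 (c = -2 - 3 = -5)
t(z) = -⅔ + 7*z/3 (t(z) = -⅔ + (z + z*6)/3 = -⅔ + (z + 6*z)/3 = -⅔ + (7*z)/3 = -⅔ + 7*z/3)
q = 6 (q = 1*6 = 6)
O(g) = 5 + g²
n(b) = 2 + 1414*b/9 (n(b) = (5 + (-⅔ + (7/3)*(-5))²)*b + 2 = (5 + (-⅔ - 35/3)²)*b + 2 = (5 + (-37/3)²)*b + 2 = (5 + 1369/9)*b + 2 = 1414*b/9 + 2 = 2 + 1414*b/9)
(48 + n(q))² = (48 + (2 + (1414/9)*6))² = (48 + (2 + 2828/3))² = (48 + 2834/3)² = (2978/3)² = 8868484/9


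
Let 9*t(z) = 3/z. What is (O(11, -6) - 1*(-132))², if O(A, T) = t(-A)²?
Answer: 20663775001/1185921 ≈ 17424.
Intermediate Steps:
t(z) = 1/(3*z) (t(z) = (3/z)/9 = 1/(3*z))
O(A, T) = 1/(9*A²) (O(A, T) = (1/(3*((-A))))² = ((-1/A)/3)² = (-1/(3*A))² = 1/(9*A²))
(O(11, -6) - 1*(-132))² = ((⅑)/11² - 1*(-132))² = ((⅑)*(1/121) + 132)² = (1/1089 + 132)² = (143749/1089)² = 20663775001/1185921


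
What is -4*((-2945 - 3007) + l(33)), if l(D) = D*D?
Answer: 19452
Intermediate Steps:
l(D) = D**2
-4*((-2945 - 3007) + l(33)) = -4*((-2945 - 3007) + 33**2) = -4*(-5952 + 1089) = -4*(-4863) = 19452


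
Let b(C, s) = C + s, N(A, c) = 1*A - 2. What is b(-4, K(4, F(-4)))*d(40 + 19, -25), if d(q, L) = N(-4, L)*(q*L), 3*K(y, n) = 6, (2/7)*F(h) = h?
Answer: -17700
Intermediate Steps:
F(h) = 7*h/2
K(y, n) = 2 (K(y, n) = (⅓)*6 = 2)
N(A, c) = -2 + A (N(A, c) = A - 2 = -2 + A)
d(q, L) = -6*L*q (d(q, L) = (-2 - 4)*(q*L) = -6*L*q)
b(-4, K(4, F(-4)))*d(40 + 19, -25) = (-4 + 2)*(-6*(-25)*(40 + 19)) = -(-12)*(-25)*59 = -2*8850 = -17700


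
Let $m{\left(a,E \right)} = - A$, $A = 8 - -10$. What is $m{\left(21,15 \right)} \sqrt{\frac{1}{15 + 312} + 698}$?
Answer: $- \frac{6 \sqrt{74636769}}{109} \approx -475.56$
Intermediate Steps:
$A = 18$ ($A = 8 + 10 = 18$)
$m{\left(a,E \right)} = -18$ ($m{\left(a,E \right)} = \left(-1\right) 18 = -18$)
$m{\left(21,15 \right)} \sqrt{\frac{1}{15 + 312} + 698} = - 18 \sqrt{\frac{1}{15 + 312} + 698} = - 18 \sqrt{\frac{1}{327} + 698} = - 18 \sqrt{\frac{228247}{327}} = - 18 \frac{\sqrt{74636769}}{327} = - \frac{6 \sqrt{74636769}}{109}$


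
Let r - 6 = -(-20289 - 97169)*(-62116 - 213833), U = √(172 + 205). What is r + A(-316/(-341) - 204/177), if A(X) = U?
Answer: -32412417636 + √377 ≈ -3.2412e+10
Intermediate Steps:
U = √377 ≈ 19.416
A(X) = √377
r = -32412417636 (r = 6 - (-20289 - 97169)*(-62116 - 213833) = 6 - (-117458)*(-275949) = 6 - 1*32412417642 = 6 - 32412417642 = -32412417636)
r + A(-316/(-341) - 204/177) = -32412417636 + √377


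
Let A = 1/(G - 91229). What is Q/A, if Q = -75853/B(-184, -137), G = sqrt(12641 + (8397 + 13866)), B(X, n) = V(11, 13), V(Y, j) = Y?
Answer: 6919993337/11 - 151706*sqrt(8726)/11 ≈ 6.2780e+8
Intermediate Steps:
B(X, n) = 11
G = 2*sqrt(8726) (G = sqrt(12641 + 22263) = sqrt(34904) = 2*sqrt(8726) ≈ 186.83)
A = 1/(-91229 + 2*sqrt(8726)) (A = 1/(2*sqrt(8726) - 91229) = 1/(-91229 + 2*sqrt(8726)) ≈ -1.0984e-5)
Q = -75853/11 ≈ -6895.7
Q/A = -75853/(11*(-91229/8322695537 - 2*sqrt(8726)/8322695537))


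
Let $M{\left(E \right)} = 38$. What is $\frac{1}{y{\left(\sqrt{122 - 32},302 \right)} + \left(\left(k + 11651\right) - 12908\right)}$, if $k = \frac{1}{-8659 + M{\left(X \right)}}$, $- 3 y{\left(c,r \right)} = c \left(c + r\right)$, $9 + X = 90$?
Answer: $- \frac{23912990147}{13829943728586} + \frac{11222567791 \sqrt{10}}{27659887457172} \approx -0.00044603$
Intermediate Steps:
$X = 81$ ($X = -9 + 90 = 81$)
$y{\left(c,r \right)} = - \frac{c \left(c + r\right)}{3}$
$k = - \frac{1}{8621}$ ($k = \frac{1}{-8659 + 38} = \frac{1}{-8621} = - \frac{1}{8621} \approx -0.000116$)
$\frac{1}{y{\left(\sqrt{122 - 32},302 \right)} + \left(\left(k + 11651\right) - 12908\right)} = \frac{1}{- \frac{\sqrt{122 - 32} \left(\sqrt{122 - 32} + 302\right)}{3} + \left(\left(- \frac{1}{8621} + 11651\right) - 12908\right)} = \frac{1}{- \frac{\sqrt{90} \left(\sqrt{90} + 302\right)}{3} + \left(\frac{100443270}{8621} - 12908\right)} = \frac{1}{- \frac{3 \sqrt{10} \left(3 \sqrt{10} + 302\right)}{3} - \frac{10836598}{8621}} = \frac{1}{- \frac{3 \sqrt{10} \left(302 + 3 \sqrt{10}\right)}{3} - \frac{10836598}{8621}} = \frac{1}{- \sqrt{10} \left(302 + 3 \sqrt{10}\right) - \frac{10836598}{8621}} = \frac{1}{- \frac{10836598}{8621} - \sqrt{10} \left(302 + 3 \sqrt{10}\right)}$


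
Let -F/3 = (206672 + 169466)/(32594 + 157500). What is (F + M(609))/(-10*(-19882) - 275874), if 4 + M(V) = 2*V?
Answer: -114822851/7323751538 ≈ -0.015678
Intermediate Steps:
F = -564207/95047 (F = -3*(206672 + 169466)/(32594 + 157500) = -1128414/190094 = -3*188069/95047 = -564207/95047 ≈ -5.9361)
M(V) = -4 + 2*V
(F + M(609))/(-10*(-19882) - 275874) = (-564207/95047 + (-4 + 2*609))/(-10*(-19882) - 275874) = (-564207/95047 + (-4 + 1218))/(198820 - 275874) = (-564207/95047 + 1214)/(-77054) = (114822851/95047)*(-1/77054) = -114822851/7323751538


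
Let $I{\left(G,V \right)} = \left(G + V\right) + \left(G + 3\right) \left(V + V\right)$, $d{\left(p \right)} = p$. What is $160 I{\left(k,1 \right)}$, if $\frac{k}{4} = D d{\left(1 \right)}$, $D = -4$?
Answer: $-6560$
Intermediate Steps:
$k = -16$ ($k = 4 \left(\left(-4\right) 1\right) = 4 \left(-4\right) = -16$)
$I{\left(G,V \right)} = G + V + 2 V \left(3 + G\right)$ ($I{\left(G,V \right)} = \left(G + V\right) + \left(3 + G\right) 2 V = \left(G + V\right) + 2 V \left(3 + G\right) = G + V + 2 V \left(3 + G\right)$)
$160 I{\left(k,1 \right)} = 160 \left(-16 + 7 \cdot 1 + 2 \left(-16\right) 1\right) = 160 \left(-16 + 7 - 32\right) = 160 \left(-41\right) = -6560$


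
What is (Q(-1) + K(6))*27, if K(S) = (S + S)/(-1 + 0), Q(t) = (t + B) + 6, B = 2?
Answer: -135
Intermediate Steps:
Q(t) = 8 + t (Q(t) = (t + 2) + 6 = (2 + t) + 6 = 8 + t)
K(S) = -2*S (K(S) = (2*S)/(-1) = (2*S)*(-1) = -2*S)
(Q(-1) + K(6))*27 = ((8 - 1) - 2*6)*27 = (7 - 12)*27 = -5*27 = -135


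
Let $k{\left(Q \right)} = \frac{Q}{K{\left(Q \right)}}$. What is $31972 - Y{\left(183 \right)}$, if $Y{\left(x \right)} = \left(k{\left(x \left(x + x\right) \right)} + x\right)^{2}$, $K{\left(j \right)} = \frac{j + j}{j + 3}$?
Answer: $- \frac{4535490521}{4} \approx -1.1339 \cdot 10^{9}$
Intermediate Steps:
$K{\left(j \right)} = \frac{2 j}{3 + j}$
$k{\left(Q \right)} = \frac{3}{2} + \frac{Q}{2}$ ($k{\left(Q \right)} = \frac{Q}{2 Q \frac{1}{3 + Q}} = Q \frac{3 + Q}{2 Q} = \frac{3}{2} + \frac{Q}{2}$)
$Y{\left(x \right)} = \left(\frac{3}{2} + x + x^{2}\right)^{2}$ ($Y{\left(x \right)} = \left(\left(\frac{3}{2} + \frac{x \left(x + x\right)}{2}\right) + x\right)^{2} = \left(\left(\frac{3}{2} + \frac{x 2 x}{2}\right) + x\right)^{2} = \left(\left(\frac{3}{2} + \frac{2 x^{2}}{2}\right) + x\right)^{2} = \left(\left(\frac{3}{2} + x^{2}\right) + x\right)^{2} = \left(\frac{3}{2} + x + x^{2}\right)^{2}$)
$31972 - Y{\left(183 \right)} = 31972 - \frac{\left(3 + 2 \cdot 183 + 2 \cdot 183^{2}\right)^{2}}{4} = 31972 - \frac{\left(3 + 366 + 2 \cdot 33489\right)^{2}}{4} = 31972 - \frac{\left(3 + 366 + 66978\right)^{2}}{4} = 31972 - \frac{67347^{2}}{4} = 31972 - \frac{1}{4} \cdot 4535618409 = 31972 - \frac{4535618409}{4} = - \frac{4535490521}{4}$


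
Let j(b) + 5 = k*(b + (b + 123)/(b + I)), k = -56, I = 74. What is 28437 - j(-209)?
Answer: 2264446/135 ≈ 16774.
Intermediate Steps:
j(b) = -5 - 56*b - 56*(123 + b)/(74 + b) (j(b) = -5 - 56*(b + (b + 123)/(b + 74)) = -5 - 56*(b + (123 + b)/(74 + b)) = -5 + (-56*b - 56*(123 + b)/(74 + b)) = -5 - 56*b - 56*(123 + b)/(74 + b))
28437 - j(-209) = 28437 - (-7258 - 4205*(-209) - 56*(-209)²)/(74 - 209) = 28437 - (-7258 + 878845 - 56*43681)/(-135) = 28437 - (-1)*(-7258 + 878845 - 2446136)/135 = 28437 - (-1)*(-1574549)/135 = 28437 - 1*1574549/135 = 28437 - 1574549/135 = 2264446/135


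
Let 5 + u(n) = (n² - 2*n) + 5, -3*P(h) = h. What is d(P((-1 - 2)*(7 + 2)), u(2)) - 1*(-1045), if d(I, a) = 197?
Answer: 1242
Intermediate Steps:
P(h) = -h/3
u(n) = n² - 2*n (u(n) = -5 + ((n² - 2*n) + 5) = -5 + (5 + n² - 2*n) = n² - 2*n)
d(P((-1 - 2)*(7 + 2)), u(2)) - 1*(-1045) = 197 - 1*(-1045) = 197 + 1045 = 1242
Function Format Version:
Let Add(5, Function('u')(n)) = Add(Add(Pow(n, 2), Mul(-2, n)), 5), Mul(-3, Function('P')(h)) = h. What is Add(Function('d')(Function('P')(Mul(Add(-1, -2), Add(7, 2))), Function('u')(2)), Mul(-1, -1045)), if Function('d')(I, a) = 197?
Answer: 1242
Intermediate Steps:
Function('P')(h) = Mul(Rational(-1, 3), h)
Function('u')(n) = Add(Pow(n, 2), Mul(-2, n)) (Function('u')(n) = Add(-5, Add(Add(Pow(n, 2), Mul(-2, n)), 5)) = Add(-5, Add(5, Pow(n, 2), Mul(-2, n))) = Add(Pow(n, 2), Mul(-2, n)))
Add(Function('d')(Function('P')(Mul(Add(-1, -2), Add(7, 2))), Function('u')(2)), Mul(-1, -1045)) = Add(197, Mul(-1, -1045)) = Add(197, 1045) = 1242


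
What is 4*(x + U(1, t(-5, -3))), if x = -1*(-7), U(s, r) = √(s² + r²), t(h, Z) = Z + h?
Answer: 28 + 4*√65 ≈ 60.249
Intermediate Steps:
U(s, r) = √(r² + s²)
x = 7
4*(x + U(1, t(-5, -3))) = 4*(7 + √((-3 - 5)² + 1²)) = 4*(7 + √((-8)² + 1)) = 4*(7 + √(64 + 1)) = 4*(7 + √65) = 28 + 4*√65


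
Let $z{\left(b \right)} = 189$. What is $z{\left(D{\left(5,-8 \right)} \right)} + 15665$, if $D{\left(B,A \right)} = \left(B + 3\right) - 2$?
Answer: $15854$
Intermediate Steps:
$D{\left(B,A \right)} = 1 + B$ ($D{\left(B,A \right)} = \left(3 + B\right) - 2 = 1 + B$)
$z{\left(D{\left(5,-8 \right)} \right)} + 15665 = 189 + 15665 = 15854$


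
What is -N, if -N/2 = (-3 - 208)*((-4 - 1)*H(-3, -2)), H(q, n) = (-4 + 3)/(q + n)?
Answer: 422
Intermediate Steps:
H(q, n) = -1/(n + q)
N = -422 (N = -2*(-3 - 208)*(-4 - 1)*(-1/(-2 - 3)) = -(-422)*(-(-5)/(-5)) = -(-422)*(-(-5)*(-1)/5) = -(-422)*(-5*1/5) = -(-422)*(-1) = -2*211 = -422)
-N = -1*(-422) = 422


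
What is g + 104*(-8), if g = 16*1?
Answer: -816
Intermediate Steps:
g = 16
g + 104*(-8) = 16 + 104*(-8) = 16 - 832 = -816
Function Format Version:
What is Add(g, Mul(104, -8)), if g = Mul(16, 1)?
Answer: -816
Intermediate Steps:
g = 16
Add(g, Mul(104, -8)) = Add(16, Mul(104, -8)) = Add(16, -832) = -816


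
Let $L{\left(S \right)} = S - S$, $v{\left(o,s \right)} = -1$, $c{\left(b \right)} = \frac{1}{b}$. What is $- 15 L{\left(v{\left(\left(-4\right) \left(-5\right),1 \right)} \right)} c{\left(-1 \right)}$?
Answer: $0$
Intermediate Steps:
$L{\left(S \right)} = 0$
$- 15 L{\left(v{\left(\left(-4\right) \left(-5\right),1 \right)} \right)} c{\left(-1 \right)} = \frac{\left(-15\right) 0}{-1} = 0 \left(-1\right) = 0$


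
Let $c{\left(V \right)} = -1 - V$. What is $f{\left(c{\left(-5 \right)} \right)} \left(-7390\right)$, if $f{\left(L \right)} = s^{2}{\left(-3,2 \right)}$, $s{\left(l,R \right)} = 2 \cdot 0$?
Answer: $0$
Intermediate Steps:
$s{\left(l,R \right)} = 0$
$f{\left(L \right)} = 0$ ($f{\left(L \right)} = 0^{2} = 0$)
$f{\left(c{\left(-5 \right)} \right)} \left(-7390\right) = 0 \left(-7390\right) = 0$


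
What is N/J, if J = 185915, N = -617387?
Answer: -617387/185915 ≈ -3.3208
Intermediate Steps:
N/J = -617387/185915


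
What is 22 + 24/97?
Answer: 2158/97 ≈ 22.247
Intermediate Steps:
22 + 24/97 = 2158/97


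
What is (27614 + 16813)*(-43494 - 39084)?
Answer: -3668692806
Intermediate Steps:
(27614 + 16813)*(-43494 - 39084) = 44427*(-82578) = -3668692806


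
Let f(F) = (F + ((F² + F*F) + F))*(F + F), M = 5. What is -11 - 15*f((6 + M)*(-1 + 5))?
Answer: -5227211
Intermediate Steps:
f(F) = 2*F*(2*F + 2*F²) (f(F) = (F + ((F² + F²) + F))*(2*F) = (F + (2*F² + F))*(2*F) = (F + (F + 2*F²))*(2*F) = (2*F + 2*F²)*(2*F) = 2*F*(2*F + 2*F²))
-11 - 15*f((6 + M)*(-1 + 5)) = -11 - 60*((6 + 5)*(-1 + 5))²*(1 + (6 + 5)*(-1 + 5)) = -11 - 60*(11*4)²*(1 + 11*4) = -11 - 60*44²*(1 + 44) = -11 - 60*1936*45 = -11 - 15*348480 = -11 - 5227200 = -5227211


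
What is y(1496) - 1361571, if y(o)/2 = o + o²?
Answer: 3117453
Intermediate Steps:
y(o) = 2*o + 2*o² (y(o) = 2*(o + o²) = 2*o + 2*o²)
y(1496) - 1361571 = 2*1496*(1 + 1496) - 1361571 = 2*1496*1497 - 1361571 = 4479024 - 1361571 = 3117453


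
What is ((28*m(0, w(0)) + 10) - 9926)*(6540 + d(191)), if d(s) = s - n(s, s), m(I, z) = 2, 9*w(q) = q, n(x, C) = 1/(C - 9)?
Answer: -6039452130/91 ≈ -6.6368e+7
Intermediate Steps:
n(x, C) = 1/(-9 + C)
w(q) = q/9
d(s) = s - 1/(-9 + s)
((28*m(0, w(0)) + 10) - 9926)*(6540 + d(191)) = ((28*2 + 10) - 9926)*(6540 + (-1 + 191*(-9 + 191))/(-9 + 191)) = ((56 + 10) - 9926)*(6540 + (-1 + 191*182)/182) = (66 - 9926)*(6540 + (-1 + 34762)/182) = -9860*(6540 + (1/182)*34761) = -9860*(6540 + 34761/182) = -9860*1225041/182 = -6039452130/91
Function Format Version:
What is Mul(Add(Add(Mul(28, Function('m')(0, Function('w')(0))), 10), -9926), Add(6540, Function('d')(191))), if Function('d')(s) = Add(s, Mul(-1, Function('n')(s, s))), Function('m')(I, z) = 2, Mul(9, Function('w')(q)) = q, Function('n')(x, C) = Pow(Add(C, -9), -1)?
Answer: Rational(-6039452130, 91) ≈ -6.6368e+7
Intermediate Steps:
Function('n')(x, C) = Pow(Add(-9, C), -1)
Function('w')(q) = Mul(Rational(1, 9), q)
Function('d')(s) = Add(s, Mul(-1, Pow(Add(-9, s), -1)))
Mul(Add(Add(Mul(28, Function('m')(0, Function('w')(0))), 10), -9926), Add(6540, Function('d')(191))) = Mul(Add(Add(Mul(28, 2), 10), -9926), Add(6540, Mul(Pow(Add(-9, 191), -1), Add(-1, Mul(191, Add(-9, 191)))))) = Mul(Add(Add(56, 10), -9926), Add(6540, Mul(Pow(182, -1), Add(-1, Mul(191, 182))))) = Mul(Add(66, -9926), Add(6540, Mul(Rational(1, 182), Add(-1, 34762)))) = Mul(-9860, Add(6540, Mul(Rational(1, 182), 34761))) = Mul(-9860, Add(6540, Rational(34761, 182))) = Mul(-9860, Rational(1225041, 182)) = Rational(-6039452130, 91)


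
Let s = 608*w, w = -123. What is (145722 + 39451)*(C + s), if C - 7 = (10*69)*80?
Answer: -3625131821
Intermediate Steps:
s = -74784 (s = 608*(-123) = -74784)
C = 55207 (C = 7 + (10*69)*80 = 7 + 690*80 = 7 + 55200 = 55207)
(145722 + 39451)*(C + s) = (145722 + 39451)*(55207 - 74784) = 185173*(-19577) = -3625131821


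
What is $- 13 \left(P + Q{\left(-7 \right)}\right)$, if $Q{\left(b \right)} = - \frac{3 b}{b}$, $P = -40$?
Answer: $559$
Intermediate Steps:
$Q{\left(b \right)} = -3$ ($Q{\left(b \right)} = \left(-1\right) 3 = -3$)
$- 13 \left(P + Q{\left(-7 \right)}\right) = - 13 \left(-40 - 3\right) = \left(-13\right) \left(-43\right) = 559$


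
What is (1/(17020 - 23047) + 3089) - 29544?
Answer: -159444286/6027 ≈ -26455.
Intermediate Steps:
(1/(17020 - 23047) + 3089) - 29544 = (1/(-6027) + 3089) - 29544 = (-1/6027 + 3089) - 29544 = 18617402/6027 - 29544 = -159444286/6027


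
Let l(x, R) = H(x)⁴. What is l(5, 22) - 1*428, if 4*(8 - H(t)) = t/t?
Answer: 813953/256 ≈ 3179.5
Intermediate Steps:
H(t) = 31/4 (H(t) = 8 - t/(4*t) = 8 - ¼*1 = 8 - ¼ = 31/4)
l(x, R) = 923521/256 (l(x, R) = (31/4)⁴ = 923521/256)
l(5, 22) - 1*428 = 923521/256 - 1*428 = 923521/256 - 428 = 813953/256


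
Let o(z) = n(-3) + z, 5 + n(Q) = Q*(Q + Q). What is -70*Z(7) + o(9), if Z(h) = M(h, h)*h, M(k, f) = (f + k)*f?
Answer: -47998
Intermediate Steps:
M(k, f) = f*(f + k)
Z(h) = 2*h³ (Z(h) = (h*(h + h))*h = (h*(2*h))*h = (2*h²)*h = 2*h³)
n(Q) = -5 + 2*Q² (n(Q) = -5 + Q*(Q + Q) = -5 + Q*(2*Q) = -5 + 2*Q²)
o(z) = 13 + z (o(z) = (-5 + 2*(-3)²) + z = (-5 + 2*9) + z = (-5 + 18) + z = 13 + z)
-70*Z(7) + o(9) = -140*7³ + (13 + 9) = -140*343 + 22 = -70*686 + 22 = -48020 + 22 = -47998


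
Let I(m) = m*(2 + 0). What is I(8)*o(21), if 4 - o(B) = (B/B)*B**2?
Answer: -6992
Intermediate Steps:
I(m) = 2*m (I(m) = m*2 = 2*m)
o(B) = 4 - B**2 (o(B) = 4 - B/B*B**2 = 4 - B**2)
I(8)*o(21) = (2*8)*(4 - 1*21**2) = 16*(4 - 1*441) = 16*(4 - 441) = 16*(-437) = -6992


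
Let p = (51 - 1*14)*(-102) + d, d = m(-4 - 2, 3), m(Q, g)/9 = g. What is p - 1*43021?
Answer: -46768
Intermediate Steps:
m(Q, g) = 9*g
d = 27 (d = 9*3 = 27)
p = -3747 (p = (51 - 1*14)*(-102) + 27 = (51 - 14)*(-102) + 27 = 37*(-102) + 27 = -3774 + 27 = -3747)
p - 1*43021 = -3747 - 1*43021 = -3747 - 43021 = -46768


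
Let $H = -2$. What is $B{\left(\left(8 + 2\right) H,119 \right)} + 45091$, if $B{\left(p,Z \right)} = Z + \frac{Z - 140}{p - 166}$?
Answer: $\frac{2803027}{62} \approx 45210.0$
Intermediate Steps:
$B{\left(p,Z \right)} = Z + \frac{-140 + Z}{-166 + p}$
$B{\left(\left(8 + 2\right) H,119 \right)} + 45091 = \frac{-140 - 19635 + 119 \left(8 + 2\right) \left(-2\right)}{-166 + \left(8 + 2\right) \left(-2\right)} + 45091 = \frac{-140 - 19635 + 119 \cdot 10 \left(-2\right)}{-166 + 10 \left(-2\right)} + 45091 = \frac{-140 - 19635 + 119 \left(-20\right)}{-166 - 20} + 45091 = \frac{-140 - 19635 - 2380}{-186} + 45091 = \left(- \frac{1}{186}\right) \left(-22155\right) + 45091 = \frac{7385}{62} + 45091 = \frac{2803027}{62}$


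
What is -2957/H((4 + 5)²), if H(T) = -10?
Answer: 2957/10 ≈ 295.70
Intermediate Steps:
-2957/H((4 + 5)²) = -2957/(-10) = -2957*(-⅒) = 2957/10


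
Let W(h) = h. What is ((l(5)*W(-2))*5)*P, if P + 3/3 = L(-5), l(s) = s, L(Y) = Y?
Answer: 300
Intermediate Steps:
P = -6 (P = -1 - 5 = -6)
((l(5)*W(-2))*5)*P = ((5*(-2))*5)*(-6) = -10*5*(-6) = -50*(-6) = 300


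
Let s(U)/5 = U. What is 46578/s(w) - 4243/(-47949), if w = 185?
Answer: 2237293297/44352825 ≈ 50.443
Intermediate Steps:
s(U) = 5*U
46578/s(w) - 4243/(-47949) = 46578/((5*185)) - 4243/(-47949) = 46578/925 - 4243*(-1/47949) = 46578*(1/925) + 4243/47949 = 46578/925 + 4243/47949 = 2237293297/44352825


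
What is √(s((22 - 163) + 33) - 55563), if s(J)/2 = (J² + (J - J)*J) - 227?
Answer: I*√32689 ≈ 180.8*I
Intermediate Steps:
s(J) = -454 + 2*J² (s(J) = 2*((J² + (J - J)*J) - 227) = 2*((J² + 0*J) - 227) = 2*((J² + 0) - 227) = 2*(J² - 227) = 2*(-227 + J²) = -454 + 2*J²)
√(s((22 - 163) + 33) - 55563) = √((-454 + 2*((22 - 163) + 33)²) - 55563) = √((-454 + 2*(-141 + 33)²) - 55563) = √((-454 + 2*(-108)²) - 55563) = √((-454 + 2*11664) - 55563) = √((-454 + 23328) - 55563) = √(22874 - 55563) = √(-32689) = I*√32689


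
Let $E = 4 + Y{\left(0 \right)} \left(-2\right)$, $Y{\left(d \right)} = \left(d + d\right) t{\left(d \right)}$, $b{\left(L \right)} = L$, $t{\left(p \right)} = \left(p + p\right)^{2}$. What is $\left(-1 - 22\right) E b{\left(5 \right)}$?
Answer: $-460$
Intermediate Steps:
$t{\left(p \right)} = 4 p^{2}$ ($t{\left(p \right)} = \left(2 p\right)^{2} = 4 p^{2}$)
$Y{\left(d \right)} = 8 d^{3}$ ($Y{\left(d \right)} = \left(d + d\right) 4 d^{2} = 2 d 4 d^{2} = 8 d^{3}$)
$E = 4$ ($E = 4 + 8 \cdot 0^{3} \left(-2\right) = 4 + 8 \cdot 0 \left(-2\right) = 4 + 0 \left(-2\right) = 4 + 0 = 4$)
$\left(-1 - 22\right) E b{\left(5 \right)} = \left(-1 - 22\right) 4 \cdot 5 = \left(-23\right) 4 \cdot 5 = \left(-92\right) 5 = -460$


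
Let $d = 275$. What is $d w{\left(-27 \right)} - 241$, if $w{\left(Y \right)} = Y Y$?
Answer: $200234$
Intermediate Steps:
$w{\left(Y \right)} = Y^{2}$
$d w{\left(-27 \right)} - 241 = 275 \left(-27\right)^{2} - 241 = 275 \cdot 729 - 241 = 200475 - 241 = 200234$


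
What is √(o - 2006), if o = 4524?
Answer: √2518 ≈ 50.180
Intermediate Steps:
√(o - 2006) = √(4524 - 2006) = √2518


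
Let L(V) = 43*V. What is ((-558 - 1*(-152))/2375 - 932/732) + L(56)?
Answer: 1045949327/434625 ≈ 2406.6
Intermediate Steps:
((-558 - 1*(-152))/2375 - 932/732) + L(56) = ((-558 - 1*(-152))/2375 - 932/732) + 43*56 = ((-558 + 152)*(1/2375) - 932*1/732) + 2408 = (-406*1/2375 - 233/183) + 2408 = (-406/2375 - 233/183) + 2408 = -627673/434625 + 2408 = 1045949327/434625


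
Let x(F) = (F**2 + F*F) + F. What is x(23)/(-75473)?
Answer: -1081/75473 ≈ -0.014323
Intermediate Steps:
x(F) = F + 2*F**2 (x(F) = (F**2 + F**2) + F = 2*F**2 + F = F + 2*F**2)
x(23)/(-75473) = (23*(1 + 2*23))/(-75473) = (23*(1 + 46))*(-1/75473) = (23*47)*(-1/75473) = 1081*(-1/75473) = -1081/75473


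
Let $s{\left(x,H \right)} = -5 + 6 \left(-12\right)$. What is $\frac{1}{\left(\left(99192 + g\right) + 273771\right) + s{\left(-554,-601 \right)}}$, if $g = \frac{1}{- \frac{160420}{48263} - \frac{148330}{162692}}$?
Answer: $\frac{16628950715}{6200698990311492} \approx 2.6818 \cdot 10^{-6}$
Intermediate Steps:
$g = - \frac{3926001998}{16628950715}$ ($g = \frac{1}{\left(-160420\right) \frac{1}{48263} - \frac{74165}{81346}} = \frac{1}{- \frac{160420}{48263} - \frac{74165}{81346}} = \frac{1}{- \frac{16628950715}{3926001998}} = - \frac{3926001998}{16628950715} \approx -0.23609$)
$s{\left(x,H \right)} = -77$ ($s{\left(x,H \right)} = -5 - 72 = -77$)
$\frac{1}{\left(\left(99192 + g\right) + 273771\right) + s{\left(-554,-601 \right)}} = \frac{1}{\left(\left(99192 - \frac{3926001998}{16628950715}\right) + 273771\right) - 77} = \frac{1}{\left(\frac{1649454953320282}{16628950715} + 273771\right) - 77} = \frac{1}{\frac{6201979419516547}{16628950715} - 77} = \frac{1}{\frac{6200698990311492}{16628950715}} = \frac{16628950715}{6200698990311492}$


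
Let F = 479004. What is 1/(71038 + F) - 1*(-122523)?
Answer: 67392795967/550042 ≈ 1.2252e+5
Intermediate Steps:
1/(71038 + F) - 1*(-122523) = 1/(71038 + 479004) - 1*(-122523) = 1/550042 + 122523 = 67392795967/550042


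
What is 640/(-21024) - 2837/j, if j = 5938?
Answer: -1982669/3901266 ≈ -0.50821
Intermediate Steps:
640/(-21024) - 2837/j = 640/(-21024) - 2837/5938 = 640*(-1/21024) - 2837*1/5938 = -20/657 - 2837/5938 = -1982669/3901266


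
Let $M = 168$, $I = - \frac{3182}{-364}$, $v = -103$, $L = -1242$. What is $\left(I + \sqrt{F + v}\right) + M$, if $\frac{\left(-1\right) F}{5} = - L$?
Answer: $\frac{32167}{182} + i \sqrt{6313} \approx 176.74 + 79.454 i$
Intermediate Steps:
$I = \frac{1591}{182}$ ($I = \left(-3182\right) \left(- \frac{1}{364}\right) = \frac{1591}{182} \approx 8.7418$)
$F = -6210$ ($F = - 5 \left(\left(-1\right) \left(-1242\right)\right) = \left(-5\right) 1242 = -6210$)
$\left(I + \sqrt{F + v}\right) + M = \left(\frac{1591}{182} + \sqrt{-6210 - 103}\right) + 168 = \left(\frac{1591}{182} + \sqrt{-6313}\right) + 168 = \left(\frac{1591}{182} + i \sqrt{6313}\right) + 168 = \frac{32167}{182} + i \sqrt{6313}$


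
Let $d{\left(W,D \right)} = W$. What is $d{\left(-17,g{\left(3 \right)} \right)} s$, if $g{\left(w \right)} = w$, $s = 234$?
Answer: $-3978$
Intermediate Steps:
$d{\left(-17,g{\left(3 \right)} \right)} s = \left(-17\right) 234 = -3978$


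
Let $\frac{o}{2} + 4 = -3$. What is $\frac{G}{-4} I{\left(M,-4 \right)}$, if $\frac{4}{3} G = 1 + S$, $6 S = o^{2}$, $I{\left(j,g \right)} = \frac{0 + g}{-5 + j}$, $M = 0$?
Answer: $- \frac{101}{20} \approx -5.05$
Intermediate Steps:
$I{\left(j,g \right)} = \frac{g}{-5 + j}$
$o = -14$ ($o = -8 + 2 \left(-3\right) = -8 - 6 = -14$)
$S = \frac{98}{3}$ ($S = \frac{\left(-14\right)^{2}}{6} = \frac{1}{6} \cdot 196 = \frac{98}{3} \approx 32.667$)
$G = \frac{101}{4}$ ($G = \frac{3 \left(1 + \frac{98}{3}\right)}{4} = \frac{3}{4} \cdot \frac{101}{3} = \frac{101}{4} \approx 25.25$)
$\frac{G}{-4} I{\left(M,-4 \right)} = \frac{101}{4 \left(-4\right)} \left(- \frac{4}{-5 + 0}\right) = \frac{101}{4} \left(- \frac{1}{4}\right) \left(- \frac{4}{-5}\right) = - \frac{101 \left(\left(-4\right) \left(- \frac{1}{5}\right)\right)}{16} = \left(- \frac{101}{16}\right) \frac{4}{5} = - \frac{101}{20}$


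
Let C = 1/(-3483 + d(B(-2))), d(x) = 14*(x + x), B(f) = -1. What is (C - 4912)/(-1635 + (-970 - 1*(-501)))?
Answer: 17246033/7387144 ≈ 2.3346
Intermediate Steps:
d(x) = 28*x (d(x) = 14*(2*x) = 28*x)
C = -1/3511 (C = 1/(-3483 + 28*(-1)) = 1/(-3483 - 28) = 1/(-3511) = -1/3511 ≈ -0.00028482)
(C - 4912)/(-1635 + (-970 - 1*(-501))) = (-1/3511 - 4912)/(-1635 + (-970 - 1*(-501))) = -17246033/(3511*(-1635 + (-970 + 501))) = -17246033/(3511*(-1635 - 469)) = -17246033/3511/(-2104) = -17246033/3511*(-1/2104) = 17246033/7387144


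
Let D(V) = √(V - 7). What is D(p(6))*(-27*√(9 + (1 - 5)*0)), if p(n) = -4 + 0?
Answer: -81*I*√11 ≈ -268.65*I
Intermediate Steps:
p(n) = -4
D(V) = √(-7 + V)
D(p(6))*(-27*√(9 + (1 - 5)*0)) = √(-7 - 4)*(-27*√(9 + (1 - 5)*0)) = √(-11)*(-27*√(9 - 4*0)) = (I*√11)*(-27*√(9 + 0)) = (I*√11)*(-27*√9) = (I*√11)*(-27*3) = (I*√11)*(-81) = -81*I*√11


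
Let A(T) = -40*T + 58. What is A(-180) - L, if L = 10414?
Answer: -3156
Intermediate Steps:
A(T) = 58 - 40*T
A(-180) - L = (58 - 40*(-180)) - 1*10414 = (58 + 7200) - 10414 = 7258 - 10414 = -3156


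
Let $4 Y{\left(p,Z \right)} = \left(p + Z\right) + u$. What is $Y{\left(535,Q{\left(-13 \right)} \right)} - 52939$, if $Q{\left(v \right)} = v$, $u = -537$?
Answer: $- \frac{211771}{4} \approx -52943.0$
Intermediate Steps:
$Y{\left(p,Z \right)} = - \frac{537}{4} + \frac{Z}{4} + \frac{p}{4}$ ($Y{\left(p,Z \right)} = \frac{\left(p + Z\right) - 537}{4} = \frac{\left(Z + p\right) - 537}{4} = \frac{-537 + Z + p}{4} = - \frac{537}{4} + \frac{Z}{4} + \frac{p}{4}$)
$Y{\left(535,Q{\left(-13 \right)} \right)} - 52939 = \left(- \frac{537}{4} + \frac{1}{4} \left(-13\right) + \frac{1}{4} \cdot 535\right) - 52939 = \left(- \frac{537}{4} - \frac{13}{4} + \frac{535}{4}\right) - 52939 = - \frac{15}{4} - 52939 = - \frac{211771}{4}$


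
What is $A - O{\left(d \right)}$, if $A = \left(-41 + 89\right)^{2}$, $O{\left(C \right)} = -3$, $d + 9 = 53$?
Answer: $2307$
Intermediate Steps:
$d = 44$ ($d = -9 + 53 = 44$)
$A = 2304$ ($A = 48^{2} = 2304$)
$A - O{\left(d \right)} = 2304 - -3 = 2304 + 3 = 2307$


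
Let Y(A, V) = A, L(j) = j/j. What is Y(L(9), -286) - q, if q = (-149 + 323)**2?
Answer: -30275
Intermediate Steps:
L(j) = 1
q = 30276 (q = 174**2 = 30276)
Y(L(9), -286) - q = 1 - 1*30276 = 1 - 30276 = -30275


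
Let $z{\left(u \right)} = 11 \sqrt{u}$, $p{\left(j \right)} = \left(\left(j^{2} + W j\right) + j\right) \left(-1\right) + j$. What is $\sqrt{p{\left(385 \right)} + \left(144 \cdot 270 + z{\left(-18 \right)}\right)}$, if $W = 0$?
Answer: $\sqrt{-109345 + 33 i \sqrt{2}} \approx 0.0706 + 330.67 i$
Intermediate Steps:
$p{\left(j \right)} = - j^{2}$ ($p{\left(j \right)} = \left(\left(j^{2} + 0 j\right) + j\right) \left(-1\right) + j = \left(\left(j^{2} + 0\right) + j\right) \left(-1\right) + j = \left(j^{2} + j\right) \left(-1\right) + j = \left(j + j^{2}\right) \left(-1\right) + j = \left(- j - j^{2}\right) + j = - j^{2}$)
$\sqrt{p{\left(385 \right)} + \left(144 \cdot 270 + z{\left(-18 \right)}\right)} = \sqrt{- 385^{2} + \left(144 \cdot 270 + 11 \sqrt{-18}\right)} = \sqrt{\left(-1\right) 148225 + \left(38880 + 11 \cdot 3 i \sqrt{2}\right)} = \sqrt{-148225 + \left(38880 + 33 i \sqrt{2}\right)} = \sqrt{-109345 + 33 i \sqrt{2}}$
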